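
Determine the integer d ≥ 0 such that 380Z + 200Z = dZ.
(380, 200) = (20); d = 20

In the PID Z, (a, b) is generated by gcd(a, b). Compute gcd(380, 200) with the extended Euclidean algorithm, tracking rows (r, s, t) with s·380 + t·200 = r:
  row A: (380, 1, 0)   [1·380 + 0·200 = 380]
  row B: (200, 0, 1)   [0·380 + 1·200 = 200]
  380 = 1·200 + 180   → row C = row A − 1·row B = (180, 1, −1)   [check: 1·380 − 1·200 = 180]
  200 = 1·180 + 20   → row D = row B − 1·row C = (20, −1, 2)   [check: −1·380 + 2·200 = 20]
  180 = 9·20 + 0   → remainder 0, stop. gcd = 20 (last nonzero row D).
So gcd(380, 200) = 20, with Bézout identity −1·380 + 2·200 = 20. Containment (⊇): the Bézout identity exhibits 20 as an element of (380, 200), giving (20) ⊆ (380, 200). Containment (⊆): since 20 | 380 and 20 | 200 (380 = 20·19, 200 = 20·10), every Z-linear combination of 380 and 200 is divisible by 20, so (380, 200) ⊆ (20). Therefore (380, 200) = (20), d = 20.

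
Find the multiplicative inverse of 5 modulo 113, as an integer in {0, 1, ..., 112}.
Apply the extended Euclidean algorithm to (113, 5), tracking rows (r, s, t) with s·113 + t·5 = r. Each division r_prev = q·r_cur + r_new produces the new row as (previous row) − q·(current row):
  row A: (113, 1, 0)   [1·113 + 0·5 = 113]
  row B: (5, 0, 1)   [0·113 + 1·5 = 5]
  113 = 22·5 + 3   → row C = row A − 22·row B = (3, 1, −22)   [check: 1·113 − 22·5 = 3]
  5 = 1·3 + 2   → row D = row B − 1·row C = (2, −1, 23)   [check: −1·113 + 23·5 = 2]
  3 = 1·2 + 1   → row E = row C − 1·row D = (1, 2, −45)   [check: 2·113 − 45·5 = 1]
  2 = 2·1 + 0   → remainder 0, stop. gcd = 1 (last nonzero row E).
The gcd is 1, so 5 is invertible mod 113. The last nonzero row gives 2·113 − 45·5 = 1, so t = −45. So 5^(−1) ≡ −45 ≡ 68 (mod 113). Verify: 5 · 68 = 340 ≡ 1 (mod 113). ✓

Final answer: 5^(−1) ≡ 68 (mod 113)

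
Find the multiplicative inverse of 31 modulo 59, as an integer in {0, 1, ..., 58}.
31^(−1) ≡ 40 (mod 59)

Apply the extended Euclidean algorithm to (59, 31), tracking rows (r, s, t) with s·59 + t·31 = r. Each division r_prev = q·r_cur + r_new produces the new row as (previous row) − q·(current row):
  row A: (59, 1, 0)   [1·59 + 0·31 = 59]
  row B: (31, 0, 1)   [0·59 + 1·31 = 31]
  59 = 1·31 + 28   → row C = row A − 1·row B = (28, 1, −1)   [check: 1·59 − 1·31 = 28]
  31 = 1·28 + 3   → row D = row B − 1·row C = (3, −1, 2)   [check: −1·59 + 2·31 = 3]
  28 = 9·3 + 1   → row E = row C − 9·row D = (1, 10, −19)   [check: 10·59 − 19·31 = 1]
  3 = 3·1 + 0   → remainder 0, stop. gcd = 1 (last nonzero row E).
The gcd is 1, so 31 is invertible mod 59. The last nonzero row gives 10·59 − 19·31 = 1, so t = −19. So 31^(−1) ≡ −19 ≡ 40 (mod 59). Verify: 31 · 40 = 1240 ≡ 1 (mod 59). ✓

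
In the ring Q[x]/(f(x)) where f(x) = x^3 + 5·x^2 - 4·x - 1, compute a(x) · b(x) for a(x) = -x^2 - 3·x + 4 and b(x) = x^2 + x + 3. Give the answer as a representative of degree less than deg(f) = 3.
a · b ≡ -11·x^2 - 2·x + 13 (mod f(x))

First multiply in Q[x] without reducing: a · b = -x^4 - 4·x^3 - 2·x^2 - 5·x + 12. Now divide by f(x) = x^3 + 5·x^2 - 4·x - 1, eliminating the leading term at each step:
  leading term -x^4: subtract (-x)·f(x) = -x^4 - 5·x^3 + 4·x^2 + x, leaving x^3 - 6·x^2 - 6·x + 12
  leading term x^3: subtract (1)·f(x) = x^3 + 5·x^2 - 4·x - 1, leaving -11·x^2 - 2·x + 13
The degree is now < 3, so this is the remainder. Hence a · b ≡ -11·x^2 - 2·x + 13 in Q[x]/(f).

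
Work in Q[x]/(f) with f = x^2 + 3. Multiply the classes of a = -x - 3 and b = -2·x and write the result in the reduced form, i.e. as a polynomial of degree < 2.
a · b ≡ 6·x - 6 (mod f(x))

First multiply in Q[x] without reducing: a · b = 2·x^2 + 6·x. Now divide by f(x) = x^2 + 3, eliminating the leading term at each step:
  leading term 2·x^2: subtract (2)·f(x) = 2·x^2 + 6, leaving 6·x - 6
The degree is now < 2, so this is the remainder. Hence a · b ≡ 6·x - 6 in Q[x]/(f).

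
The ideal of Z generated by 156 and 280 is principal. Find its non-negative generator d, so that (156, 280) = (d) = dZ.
In the PID Z, (a, b) is generated by gcd(a, b). Compute gcd(280, 156) with the extended Euclidean algorithm, tracking rows (r, s, t) with s·280 + t·156 = r:
  row A: (280, 1, 0)   [1·280 + 0·156 = 280]
  row B: (156, 0, 1)   [0·280 + 1·156 = 156]
  280 = 1·156 + 124   → row C = row A − 1·row B = (124, 1, −1)   [check: 1·280 − 1·156 = 124]
  156 = 1·124 + 32   → row D = row B − 1·row C = (32, −1, 2)   [check: −1·280 + 2·156 = 32]
  124 = 3·32 + 28   → row E = row C − 3·row D = (28, 4, −7)   [check: 4·280 − 7·156 = 28]
  32 = 1·28 + 4   → row F = row D − 1·row E = (4, −5, 9)   [check: −5·280 + 9·156 = 4]
  28 = 7·4 + 0   → remainder 0, stop. gcd = 4 (last nonzero row F).
So gcd(156, 280) = 4, with Bézout identity −5·280 + 9·156 = 4. Containment (⊇): the Bézout identity exhibits 4 as an element of (156, 280), giving (4) ⊆ (156, 280). Containment (⊆): since 4 | 156 and 4 | 280 (156 = 4·39, 280 = 4·70), every Z-linear combination of 156 and 280 is divisible by 4, so (156, 280) ⊆ (4). Therefore (156, 280) = (4), d = 4.

Final answer: (156, 280) = (4); d = 4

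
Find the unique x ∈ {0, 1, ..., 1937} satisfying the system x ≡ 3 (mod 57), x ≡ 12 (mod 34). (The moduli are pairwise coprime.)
The moduli 57, 34 are pairwise coprime, so by the CRT there is a unique solution mod 57·34 = 1938.
Solve by successive substitution. Start with x ≡ 3 (mod 57).
  Combine with x ≡ 12 (mod 34): write x = 3 + 57·t and require 3 + 57·t ≡ 12 (mod 34), i.e. 57·t ≡ 12 − 3 ≡ 9 (mod 34). Since 57^(−1) ≡ 3 (mod 34) (57 ≡ 23 (mod 34)), t ≡ 3·9 ≡ 27 (mod 34). So x ≡ 3 + 57·27 = 1542 (mod 1938).
Unique solution in [0, 1938): x = 1542.

Final answer: x ≡ 1542 (mod 1938); the representative in [0, 1938) is 1542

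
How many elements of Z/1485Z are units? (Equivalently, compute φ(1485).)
Z/1485Z has φ(1485) = 720 units

An element a ∈ Z/1485Z is a unit iff gcd(a, 1485) = 1, so the number of units is φ(1485). φ is multiplicative, with φ(p^e) = p^e − p^(e−1). Factorise 1485 = 3^3 · 5 · 11. Then
  φ(1485) = (3^3 − 3^2) · (5 − 1) · (11 − 1) = 18 · 4 · 10 = 720.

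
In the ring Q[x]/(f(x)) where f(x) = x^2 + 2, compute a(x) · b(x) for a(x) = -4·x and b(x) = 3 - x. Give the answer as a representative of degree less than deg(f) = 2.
First multiply in Q[x] without reducing: a · b = 4·x^2 - 12·x. Now divide by f(x) = x^2 + 2, eliminating the leading term at each step:
  leading term 4·x^2: subtract (4)·f(x) = 4·x^2 + 8, leaving -12·x - 8
The degree is now < 2, so this is the remainder. Hence a · b ≡ -12·x - 8 in Q[x]/(f).

Final answer: a · b ≡ -12·x - 8 (mod f(x))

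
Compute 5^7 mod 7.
5

Use repeated squaring. Binary(7) = 111. Walk through the bits of the exponent 7 left-to-right: at each bit after the leading one, square the running value, then multiply by 5 if the bit is 1 (always reducing mod 7):
  bit 1 = 1 (leading): start with 5.
  bit 2 = 1: square 5^2 = 25 ≡ 4; bit is 1, so multiply 4·5 = 20 ≡ 6 (mod 7).
  bit 3 = 1: square 6^2 = 36 ≡ 1; bit is 1, so multiply 1·5 = 5 (mod 7).
Final value: 5^7 ≡ 5 (mod 7).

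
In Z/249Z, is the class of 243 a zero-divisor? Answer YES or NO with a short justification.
YES

gcd(243, 249) = 3 > 1, so 243 is not a unit in Z/249Z. In Z/nZ every nonzero non-unit is a zero-divisor: explicitly, take b = 249/gcd = 83 ≠ 0 (mod 249); then 243·83 = 20169 = 81·249, i.e. 243·83 ≡ 0 (mod 249). So 243 is a zero-divisor.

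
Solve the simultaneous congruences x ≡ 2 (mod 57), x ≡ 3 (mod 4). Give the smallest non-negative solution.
The moduli 57, 4 are pairwise coprime, so by the CRT there is a unique solution mod 57·4 = 228.
Solve by successive substitution. Start with x ≡ 2 (mod 57).
  Combine with x ≡ 3 (mod 4): write x = 2 + 57·t and require 2 + 57·t ≡ 3 (mod 4), i.e. 57·t ≡ 3 − 2 ≡ 1 (mod 4). Since 57^(−1) ≡ 1 (mod 4) (57 ≡ 1 (mod 4)), t ≡ 1·1 ≡ 1 (mod 4). So x ≡ 2 + 57·1 = 59 (mod 228).
Unique solution in [0, 228): x = 59.

Final answer: x ≡ 59 (mod 228); the representative in [0, 228) is 59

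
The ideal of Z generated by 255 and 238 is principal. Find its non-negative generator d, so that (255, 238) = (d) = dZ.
In the PID Z, (a, b) is generated by gcd(a, b). Compute gcd(255, 238) with the extended Euclidean algorithm, tracking rows (r, s, t) with s·255 + t·238 = r:
  row A: (255, 1, 0)   [1·255 + 0·238 = 255]
  row B: (238, 0, 1)   [0·255 + 1·238 = 238]
  255 = 1·238 + 17   → row C = row A − 1·row B = (17, 1, −1)   [check: 1·255 − 1·238 = 17]
  238 = 14·17 + 0   → remainder 0, stop. gcd = 17 (last nonzero row C).
So gcd(255, 238) = 17, with Bézout identity 1·255 − 1·238 = 17. Containment (⊇): the Bézout identity exhibits 17 as an element of (255, 238), giving (17) ⊆ (255, 238). Containment (⊆): since 17 | 255 and 17 | 238 (255 = 17·15, 238 = 17·14), every Z-linear combination of 255 and 238 is divisible by 17, so (255, 238) ⊆ (17). Therefore (255, 238) = (17), d = 17.

Final answer: (255, 238) = (17); d = 17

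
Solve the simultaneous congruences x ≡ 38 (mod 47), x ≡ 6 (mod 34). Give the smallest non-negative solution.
x ≡ 414 (mod 1598); the representative in [0, 1598) is 414

The moduli 47, 34 are pairwise coprime, so by the CRT there is a unique solution mod 47·34 = 1598.
Solve by successive substitution. Start with x ≡ 38 (mod 47).
  Combine with x ≡ 6 (mod 34): write x = 38 + 47·t and require 38 + 47·t ≡ 6 (mod 34), i.e. 47·t ≡ 6 − 38 ≡ 2 (mod 34). Since 47^(−1) ≡ 21 (mod 34) (47 ≡ 13 (mod 34)), t ≡ 21·2 ≡ 8 (mod 34). So x ≡ 38 + 47·8 = 414 (mod 1598).
Unique solution in [0, 1598): x = 414.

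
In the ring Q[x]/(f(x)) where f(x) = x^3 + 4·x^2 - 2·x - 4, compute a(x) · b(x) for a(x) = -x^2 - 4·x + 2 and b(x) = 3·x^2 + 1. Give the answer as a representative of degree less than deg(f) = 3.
a · b ≡ -x^2 - 16·x + 2 (mod f(x))

First multiply in Q[x] without reducing: a · b = -3·x^4 - 12·x^3 + 5·x^2 - 4·x + 2. Now divide by f(x) = x^3 + 4·x^2 - 2·x - 4, eliminating the leading term at each step:
  leading term -3·x^4: subtract (-3·x)·f(x) = -3·x^4 - 12·x^3 + 6·x^2 + 12·x, leaving -x^2 - 16·x + 2
The degree is now < 3, so this is the remainder. Hence a · b ≡ -x^2 - 16·x + 2 in Q[x]/(f).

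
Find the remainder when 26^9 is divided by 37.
Use repeated squaring. Binary(9) = 1001. Walk through the bits of the exponent 9 left-to-right: at each bit after the leading one, square the running value, then multiply by 26 if the bit is 1 (always reducing mod 37):
  bit 1 = 1 (leading): start with 26.
  bit 2 = 0: square 26^2 = 676 ≡ 10 (mod 37).
  bit 3 = 0: square 10^2 = 100 ≡ 26 (mod 37).
  bit 4 = 1: square 26^2 = 676 ≡ 10; bit is 1, so multiply 10·26 = 260 ≡ 1 (mod 37).
Final value: 26^9 ≡ 1 (mod 37).

Final answer: 1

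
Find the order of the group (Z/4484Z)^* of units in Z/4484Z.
(Z/4484Z)^* consists of the classes a with gcd(a, 4484) = 1, so its order is φ(4484). φ is multiplicative, with φ(p^e) = p^e − p^(e−1). Factorise 4484 = 2^2 · 19 · 59. Then
  φ(4484) = (2^2 − 2^1) · (19 − 1) · (59 − 1) = 2 · 18 · 58 = 2088.
Thus |(Z/4484Z)^*| = 2088.

Final answer: |(Z/4484Z)^*| = 2088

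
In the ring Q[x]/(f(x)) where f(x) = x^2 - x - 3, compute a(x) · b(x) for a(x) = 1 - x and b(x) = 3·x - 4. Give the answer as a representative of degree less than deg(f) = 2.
First multiply in Q[x] without reducing: a · b = -3·x^2 + 7·x - 4. Now divide by f(x) = x^2 - x - 3, eliminating the leading term at each step:
  leading term -3·x^2: subtract (-3)·f(x) = -3·x^2 + 3·x + 9, leaving 4·x - 13
The degree is now < 2, so this is the remainder. Hence a · b ≡ 4·x - 13 in Q[x]/(f).

Final answer: a · b ≡ 4·x - 13 (mod f(x))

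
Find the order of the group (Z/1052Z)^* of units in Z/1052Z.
(Z/1052Z)^* consists of the classes a with gcd(a, 1052) = 1, so its order is φ(1052). φ is multiplicative, with φ(p^e) = p^e − p^(e−1). Factorise 1052 = 2^2 · 263. Then
  φ(1052) = (2^2 − 2^1) · (263 − 1) = 2 · 262 = 524.
Thus |(Z/1052Z)^*| = 524.

Final answer: |(Z/1052Z)^*| = 524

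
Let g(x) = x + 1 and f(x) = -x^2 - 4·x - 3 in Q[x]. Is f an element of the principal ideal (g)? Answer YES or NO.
YES

In Q[x] the ideal (g) consists of all multiples of g, so f ∈ (g) iff g | f, i.e. iff the remainder of f on division by g is 0. Divide f by g (g is monic, so eliminate the leading term of the running remainder at each step):
  leading term -x^2: subtract (-x)·g(x) = -x^2 - x, leaving -3·x - 3
  leading term -3·x: subtract (-3)·g(x) = -3·x - 3, leaving 0
The remainder is 0, so f(x) = g(x) · h(x) with h(x) = -x - 3. Hence g | f, i.e. f ∈ (g).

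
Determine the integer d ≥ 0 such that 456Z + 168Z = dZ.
(456, 168) = (24); d = 24

In the PID Z, (a, b) is generated by gcd(a, b). Compute gcd(456, 168) with the extended Euclidean algorithm, tracking rows (r, s, t) with s·456 + t·168 = r:
  row A: (456, 1, 0)   [1·456 + 0·168 = 456]
  row B: (168, 0, 1)   [0·456 + 1·168 = 168]
  456 = 2·168 + 120   → row C = row A − 2·row B = (120, 1, −2)   [check: 1·456 − 2·168 = 120]
  168 = 1·120 + 48   → row D = row B − 1·row C = (48, −1, 3)   [check: −1·456 + 3·168 = 48]
  120 = 2·48 + 24   → row E = row C − 2·row D = (24, 3, −8)   [check: 3·456 − 8·168 = 24]
  48 = 2·24 + 0   → remainder 0, stop. gcd = 24 (last nonzero row E).
So gcd(456, 168) = 24, with Bézout identity 3·456 − 8·168 = 24. Containment (⊇): the Bézout identity exhibits 24 as an element of (456, 168), giving (24) ⊆ (456, 168). Containment (⊆): since 24 | 456 and 24 | 168 (456 = 24·19, 168 = 24·7), every Z-linear combination of 456 and 168 is divisible by 24, so (456, 168) ⊆ (24). Therefore (456, 168) = (24), d = 24.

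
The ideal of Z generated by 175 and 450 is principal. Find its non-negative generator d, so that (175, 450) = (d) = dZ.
(175, 450) = (25); d = 25

In the PID Z, (a, b) is generated by gcd(a, b). Compute gcd(450, 175) with the extended Euclidean algorithm, tracking rows (r, s, t) with s·450 + t·175 = r:
  row A: (450, 1, 0)   [1·450 + 0·175 = 450]
  row B: (175, 0, 1)   [0·450 + 1·175 = 175]
  450 = 2·175 + 100   → row C = row A − 2·row B = (100, 1, −2)   [check: 1·450 − 2·175 = 100]
  175 = 1·100 + 75   → row D = row B − 1·row C = (75, −1, 3)   [check: −1·450 + 3·175 = 75]
  100 = 1·75 + 25   → row E = row C − 1·row D = (25, 2, −5)   [check: 2·450 − 5·175 = 25]
  75 = 3·25 + 0   → remainder 0, stop. gcd = 25 (last nonzero row E).
So gcd(175, 450) = 25, with Bézout identity 2·450 − 5·175 = 25. Containment (⊇): the Bézout identity exhibits 25 as an element of (175, 450), giving (25) ⊆ (175, 450). Containment (⊆): since 25 | 175 and 25 | 450 (175 = 25·7, 450 = 25·18), every Z-linear combination of 175 and 450 is divisible by 25, so (175, 450) ⊆ (25). Therefore (175, 450) = (25), d = 25.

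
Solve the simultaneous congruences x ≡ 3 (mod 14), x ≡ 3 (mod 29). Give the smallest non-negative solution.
The moduli 14, 29 are pairwise coprime, so by the CRT there is a unique solution mod 14·29 = 406.
Solve by successive substitution. Start with x ≡ 3 (mod 14).
  Combine with x ≡ 3 (mod 29): write x = 3 + 14·t and require 3 + 14·t ≡ 3 (mod 29), i.e. 14·t ≡ 3 − 3 ≡ 0 (mod 29). Since 14^(−1) ≡ 27 (mod 29), t ≡ 27·0 ≡ 0 (mod 29). So x ≡ 3 + 14·0 = 3 (mod 406).
Unique solution in [0, 406): x = 3.

Final answer: x ≡ 3 (mod 406); the representative in [0, 406) is 3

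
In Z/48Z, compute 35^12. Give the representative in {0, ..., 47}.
1

Use repeated squaring. Binary(12) = 1100. Walk through the bits of the exponent 12 left-to-right: at each bit after the leading one, square the running value, then multiply by 35 if the bit is 1 (always reducing mod 48):
  bit 1 = 1 (leading): start with 35.
  bit 2 = 1: square 35^2 = 1225 ≡ 25; bit is 1, so multiply 25·35 = 875 ≡ 11 (mod 48).
  bit 3 = 0: square 11^2 = 121 ≡ 25 (mod 48).
  bit 4 = 0: square 25^2 = 625 ≡ 1 (mod 48).
Final value: 35^12 ≡ 1 (mod 48).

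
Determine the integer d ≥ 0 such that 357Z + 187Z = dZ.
In the PID Z, (a, b) is generated by gcd(a, b). Compute gcd(357, 187) with the extended Euclidean algorithm, tracking rows (r, s, t) with s·357 + t·187 = r:
  row A: (357, 1, 0)   [1·357 + 0·187 = 357]
  row B: (187, 0, 1)   [0·357 + 1·187 = 187]
  357 = 1·187 + 170   → row C = row A − 1·row B = (170, 1, −1)   [check: 1·357 − 1·187 = 170]
  187 = 1·170 + 17   → row D = row B − 1·row C = (17, −1, 2)   [check: −1·357 + 2·187 = 17]
  170 = 10·17 + 0   → remainder 0, stop. gcd = 17 (last nonzero row D).
So gcd(357, 187) = 17, with Bézout identity −1·357 + 2·187 = 17. Containment (⊇): the Bézout identity exhibits 17 as an element of (357, 187), giving (17) ⊆ (357, 187). Containment (⊆): since 17 | 357 and 17 | 187 (357 = 17·21, 187 = 17·11), every Z-linear combination of 357 and 187 is divisible by 17, so (357, 187) ⊆ (17). Therefore (357, 187) = (17), d = 17.

Final answer: (357, 187) = (17); d = 17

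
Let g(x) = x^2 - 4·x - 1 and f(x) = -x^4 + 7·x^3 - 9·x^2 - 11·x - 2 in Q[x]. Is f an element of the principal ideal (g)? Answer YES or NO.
YES

In Q[x] the ideal (g) consists of all multiples of g, so f ∈ (g) iff g | f, i.e. iff the remainder of f on division by g is 0. Divide f by g (g is monic, so eliminate the leading term of the running remainder at each step):
  leading term -x^4: subtract (-x^2)·g(x) = -x^4 + 4·x^3 + x^2, leaving 3·x^3 - 10·x^2 - 11·x - 2
  leading term 3·x^3: subtract (3·x)·g(x) = 3·x^3 - 12·x^2 - 3·x, leaving 2·x^2 - 8·x - 2
  leading term 2·x^2: subtract (2)·g(x) = 2·x^2 - 8·x - 2, leaving 0
The remainder is 0, so f(x) = g(x) · h(x) with h(x) = -x^2 + 3·x + 2. Hence g | f, i.e. f ∈ (g).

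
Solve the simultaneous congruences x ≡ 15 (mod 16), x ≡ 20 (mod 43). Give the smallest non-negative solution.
x ≡ 63 (mod 688); the representative in [0, 688) is 63

The moduli 16, 43 are pairwise coprime, so by the CRT there is a unique solution mod 16·43 = 688.
Solve by successive substitution. Start with x ≡ 15 (mod 16).
  Combine with x ≡ 20 (mod 43): write x = 15 + 16·t and require 15 + 16·t ≡ 20 (mod 43), i.e. 16·t ≡ 20 − 15 ≡ 5 (mod 43). Since 16^(−1) ≡ 35 (mod 43), t ≡ 35·5 ≡ 3 (mod 43). So x ≡ 15 + 16·3 = 63 (mod 688).
Unique solution in [0, 688): x = 63.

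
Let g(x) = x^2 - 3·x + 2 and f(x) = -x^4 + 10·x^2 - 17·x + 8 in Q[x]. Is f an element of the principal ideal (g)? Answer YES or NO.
In Q[x] the ideal (g) consists of all multiples of g, so f ∈ (g) iff g | f, i.e. iff the remainder of f on division by g is 0. Divide f by g (g is monic, so eliminate the leading term of the running remainder at each step):
  leading term -x^4: subtract (-x^2)·g(x) = -x^4 + 3·x^3 - 2·x^2, leaving -3·x^3 + 12·x^2 - 17·x + 8
  leading term -3·x^3: subtract (-3·x)·g(x) = -3·x^3 + 9·x^2 - 6·x, leaving 3·x^2 - 11·x + 8
  leading term 3·x^2: subtract (3)·g(x) = 3·x^2 - 9·x + 6, leaving 2 - 2·x
The remainder r(x) = 2 - 2·x ≠ 0 (and deg r < deg g), so g ∤ f, i.e. f ∉ (g).

Final answer: NO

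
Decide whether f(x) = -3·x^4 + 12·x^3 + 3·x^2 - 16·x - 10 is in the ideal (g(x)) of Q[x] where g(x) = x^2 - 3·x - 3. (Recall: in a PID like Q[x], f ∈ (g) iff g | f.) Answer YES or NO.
In Q[x] the ideal (g) consists of all multiples of g, so f ∈ (g) iff g | f, i.e. iff the remainder of f on division by g is 0. Divide f by g (g is monic, so eliminate the leading term of the running remainder at each step):
  leading term -3·x^4: subtract (-3·x^2)·g(x) = -3·x^4 + 9·x^3 + 9·x^2, leaving 3·x^3 - 6·x^2 - 16·x - 10
  leading term 3·x^3: subtract (3·x)·g(x) = 3·x^3 - 9·x^2 - 9·x, leaving 3·x^2 - 7·x - 10
  leading term 3·x^2: subtract (3)·g(x) = 3·x^2 - 9·x - 9, leaving 2·x - 1
The remainder r(x) = 2·x - 1 ≠ 0 (and deg r < deg g), so g ∤ f, i.e. f ∉ (g).

Final answer: NO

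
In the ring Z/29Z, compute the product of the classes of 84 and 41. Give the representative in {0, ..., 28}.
22

Reduce the factors first: 84 ≡ 26, 41 ≡ 12 (mod 29), so 84 · 41 ≡ 26 · 12 (mod 29). 26 · 12 = 312. Dividing by 29: 312 = 10·29 + 22. So (84 · 41) mod 29 = 22.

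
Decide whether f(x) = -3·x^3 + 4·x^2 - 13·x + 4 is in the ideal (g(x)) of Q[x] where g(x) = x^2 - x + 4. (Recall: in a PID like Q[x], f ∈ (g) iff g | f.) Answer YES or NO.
YES

In Q[x] the ideal (g) consists of all multiples of g, so f ∈ (g) iff g | f, i.e. iff the remainder of f on division by g is 0. Divide f by g (g is monic, so eliminate the leading term of the running remainder at each step):
  leading term -3·x^3: subtract (-3·x)·g(x) = -3·x^3 + 3·x^2 - 12·x, leaving x^2 - x + 4
  leading term x^2: subtract (1)·g(x) = x^2 - x + 4, leaving 0
The remainder is 0, so f(x) = g(x) · h(x) with h(x) = 1 - 3·x. Hence g | f, i.e. f ∈ (g).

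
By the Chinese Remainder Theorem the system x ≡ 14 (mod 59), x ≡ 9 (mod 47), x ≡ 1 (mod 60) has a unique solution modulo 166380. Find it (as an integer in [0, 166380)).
The moduli 59, 47, 60 are pairwise coprime, so by the CRT there is a unique solution mod 59·47·60 = 166380.
Solve by successive substitution. Start with x ≡ 14 (mod 59).
  Combine with x ≡ 9 (mod 47): write x = 14 + 59·t and require 14 + 59·t ≡ 9 (mod 47), i.e. 59·t ≡ 9 − 14 ≡ 42 (mod 47). Since 59^(−1) ≡ 4 (mod 47) (59 ≡ 12 (mod 47)), t ≡ 4·42 ≡ 27 (mod 47). So x ≡ 14 + 59·27 = 1607 (mod 2773).
  Combine with x ≡ 1 (mod 60): write x = 1607 + 2773·t and require 1607 + 2773·t ≡ 1 (mod 60), i.e. 2773·t ≡ 1 − 1607 ≡ 14 (mod 60). Since 2773^(−1) ≡ 37 (mod 60) (2773 ≡ 13 (mod 60)), t ≡ 37·14 ≡ 38 (mod 60). So x ≡ 1607 + 2773·38 = 106981 (mod 166380).
Unique solution in [0, 166380): x = 106981.

Final answer: x ≡ 106981 (mod 166380); the representative in [0, 166380) is 106981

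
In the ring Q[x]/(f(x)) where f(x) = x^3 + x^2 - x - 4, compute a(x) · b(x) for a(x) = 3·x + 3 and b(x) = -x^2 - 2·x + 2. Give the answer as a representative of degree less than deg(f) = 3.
a · b ≡ -6·x^2 - 3·x - 6 (mod f(x))

First multiply in Q[x] without reducing: a · b = -3·x^3 - 9·x^2 + 6. Now divide by f(x) = x^3 + x^2 - x - 4, eliminating the leading term at each step:
  leading term -3·x^3: subtract (-3)·f(x) = -3·x^3 - 3·x^2 + 3·x + 12, leaving -6·x^2 - 3·x - 6
The degree is now < 3, so this is the remainder. Hence a · b ≡ -6·x^2 - 3·x - 6 in Q[x]/(f).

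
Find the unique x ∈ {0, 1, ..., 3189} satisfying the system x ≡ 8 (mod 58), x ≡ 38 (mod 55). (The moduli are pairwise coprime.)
The moduli 58, 55 are pairwise coprime, so by the CRT there is a unique solution mod 58·55 = 3190.
Solve by successive substitution. Start with x ≡ 8 (mod 58).
  Combine with x ≡ 38 (mod 55): write x = 8 + 58·t and require 8 + 58·t ≡ 38 (mod 55), i.e. 58·t ≡ 38 − 8 ≡ 30 (mod 55). Since 58^(−1) ≡ 37 (mod 55) (58 ≡ 3 (mod 55)), t ≡ 37·30 ≡ 10 (mod 55). So x ≡ 8 + 58·10 = 588 (mod 3190).
Unique solution in [0, 3190): x = 588.

Final answer: x ≡ 588 (mod 3190); the representative in [0, 3190) is 588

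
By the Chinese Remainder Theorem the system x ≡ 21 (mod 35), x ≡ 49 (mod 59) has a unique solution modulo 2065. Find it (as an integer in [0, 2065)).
x ≡ 1701 (mod 2065); the representative in [0, 2065) is 1701

The moduli 35, 59 are pairwise coprime, so by the CRT there is a unique solution mod 35·59 = 2065.
Solve by successive substitution. Start with x ≡ 21 (mod 35).
  Combine with x ≡ 49 (mod 59): write x = 21 + 35·t and require 21 + 35·t ≡ 49 (mod 59), i.e. 35·t ≡ 49 − 21 ≡ 28 (mod 59). Since 35^(−1) ≡ 27 (mod 59), t ≡ 27·28 ≡ 48 (mod 59). So x ≡ 21 + 35·48 = 1701 (mod 2065).
Unique solution in [0, 2065): x = 1701.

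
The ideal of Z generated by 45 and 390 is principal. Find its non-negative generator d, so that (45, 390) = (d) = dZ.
In the PID Z, (a, b) is generated by gcd(a, b). Compute gcd(390, 45) with the extended Euclidean algorithm, tracking rows (r, s, t) with s·390 + t·45 = r:
  row A: (390, 1, 0)   [1·390 + 0·45 = 390]
  row B: (45, 0, 1)   [0·390 + 1·45 = 45]
  390 = 8·45 + 30   → row C = row A − 8·row B = (30, 1, −8)   [check: 1·390 − 8·45 = 30]
  45 = 1·30 + 15   → row D = row B − 1·row C = (15, −1, 9)   [check: −1·390 + 9·45 = 15]
  30 = 2·15 + 0   → remainder 0, stop. gcd = 15 (last nonzero row D).
So gcd(45, 390) = 15, with Bézout identity −1·390 + 9·45 = 15. Containment (⊇): the Bézout identity exhibits 15 as an element of (45, 390), giving (15) ⊆ (45, 390). Containment (⊆): since 15 | 45 and 15 | 390 (45 = 15·3, 390 = 15·26), every Z-linear combination of 45 and 390 is divisible by 15, so (45, 390) ⊆ (15). Therefore (45, 390) = (15), d = 15.

Final answer: (45, 390) = (15); d = 15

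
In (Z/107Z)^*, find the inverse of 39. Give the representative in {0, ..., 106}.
Apply the extended Euclidean algorithm to (107, 39), tracking rows (r, s, t) with s·107 + t·39 = r. Each division r_prev = q·r_cur + r_new produces the new row as (previous row) − q·(current row):
  row A: (107, 1, 0)   [1·107 + 0·39 = 107]
  row B: (39, 0, 1)   [0·107 + 1·39 = 39]
  107 = 2·39 + 29   → row C = row A − 2·row B = (29, 1, −2)   [check: 1·107 − 2·39 = 29]
  39 = 1·29 + 10   → row D = row B − 1·row C = (10, −1, 3)   [check: −1·107 + 3·39 = 10]
  29 = 2·10 + 9   → row E = row C − 2·row D = (9, 3, −8)   [check: 3·107 − 8·39 = 9]
  10 = 1·9 + 1   → row F = row D − 1·row E = (1, −4, 11)   [check: −4·107 + 11·39 = 1]
  9 = 9·1 + 0   → remainder 0, stop. gcd = 1 (last nonzero row F).
The gcd is 1, so 39 is invertible mod 107. The last nonzero row gives −4·107 + 11·39 = 1, so t = 11. So 39^(−1) ≡ 11 (mod 107). Verify: 39 · 11 = 429 ≡ 1 (mod 107). ✓

Final answer: 39^(−1) ≡ 11 (mod 107)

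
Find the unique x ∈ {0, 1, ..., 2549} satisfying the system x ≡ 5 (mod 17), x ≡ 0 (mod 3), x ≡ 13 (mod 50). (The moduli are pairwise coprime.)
The moduli 17, 3, 50 are pairwise coprime, so by the CRT there is a unique solution mod 17·3·50 = 2550.
Solve by successive substitution. Start with x ≡ 5 (mod 17).
  Combine with x ≡ 0 (mod 3): write x = 5 + 17·t and require 5 + 17·t ≡ 0 (mod 3), i.e. 17·t ≡ 0 − 5 ≡ 1 (mod 3). Since 17^(−1) ≡ 2 (mod 3) (17 ≡ 2 (mod 3)), t ≡ 2·1 ≡ 2 (mod 3). So x ≡ 5 + 17·2 = 39 (mod 51).
  Combine with x ≡ 13 (mod 50): write x = 39 + 51·t and require 39 + 51·t ≡ 13 (mod 50), i.e. 51·t ≡ 13 − 39 ≡ 24 (mod 50). Since 51^(−1) ≡ 1 (mod 50) (51 ≡ 1 (mod 50)), t ≡ 1·24 ≡ 24 (mod 50). So x ≡ 39 + 51·24 = 1263 (mod 2550).
Unique solution in [0, 2550): x = 1263.

Final answer: x ≡ 1263 (mod 2550); the representative in [0, 2550) is 1263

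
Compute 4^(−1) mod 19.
4^(−1) ≡ 5 (mod 19)

Apply the extended Euclidean algorithm to (19, 4), tracking rows (r, s, t) with s·19 + t·4 = r. Each division r_prev = q·r_cur + r_new produces the new row as (previous row) − q·(current row):
  row A: (19, 1, 0)   [1·19 + 0·4 = 19]
  row B: (4, 0, 1)   [0·19 + 1·4 = 4]
  19 = 4·4 + 3   → row C = row A − 4·row B = (3, 1, −4)   [check: 1·19 − 4·4 = 3]
  4 = 1·3 + 1   → row D = row B − 1·row C = (1, −1, 5)   [check: −1·19 + 5·4 = 1]
  3 = 3·1 + 0   → remainder 0, stop. gcd = 1 (last nonzero row D).
The gcd is 1, so 4 is invertible mod 19. The last nonzero row gives −1·19 + 5·4 = 1, so t = 5. So 4^(−1) ≡ 5 (mod 19). Verify: 4 · 5 = 20 ≡ 1 (mod 19). ✓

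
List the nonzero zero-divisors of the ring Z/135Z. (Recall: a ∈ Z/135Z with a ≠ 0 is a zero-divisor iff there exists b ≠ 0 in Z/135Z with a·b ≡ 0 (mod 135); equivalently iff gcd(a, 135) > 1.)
An element a ∈ Z/135Z (with a ≠ 0) is a zero-divisor iff gcd(a, 135) > 1 (because a is a unit precisely when gcd(a, n) = 1, and in Z/nZ every nonzero, non-unit element is a zero-divisor). Scan a = 1, ..., 134 and keep those with gcd(a, 135) > 1:
  gcd(3, 135) = 3, gcd(5, 135) = 5, gcd(6, 135) = 3, gcd(9, 135) = 9, gcd(10, 135) = 5, gcd(12, 135) = 3, gcd(15, 135) = 15, gcd(18, 135) = 9, gcd(20, 135) = 5, gcd(21, 135) = 3, gcd(24, 135) = 3, gcd(25, 135) = 5, gcd(27, 135) = 27, gcd(30, 135) = 15, gcd(33, 135) = 3, gcd(35, 135) = 5, gcd(36, 135) = 9, gcd(39, 135) = 3, gcd(40, 135) = 5, gcd(42, 135) = 3, gcd(45, 135) = 45, gcd(48, 135) = 3, gcd(50, 135) = 5, gcd(51, 135) = 3, gcd(54, 135) = 27, gcd(55, 135) = 5, gcd(57, 135) = 3, gcd(60, 135) = 15, gcd(63, 135) = 9, gcd(65, 135) = 5, gcd(66, 135) = 3, gcd(69, 135) = 3, gcd(70, 135) = 5, gcd(72, 135) = 9, gcd(75, 135) = 15, gcd(78, 135) = 3, gcd(80, 135) = 5, gcd(81, 135) = 27, gcd(84, 135) = 3, gcd(85, 135) = 5, gcd(87, 135) = 3, gcd(90, 135) = 45, gcd(93, 135) = 3, gcd(95, 135) = 5, gcd(96, 135) = 3, gcd(99, 135) = 9, gcd(100, 135) = 5, gcd(102, 135) = 3, gcd(105, 135) = 15, gcd(108, 135) = 27, gcd(110, 135) = 5, gcd(111, 135) = 3, gcd(114, 135) = 3, gcd(115, 135) = 5, gcd(117, 135) = 9, gcd(120, 135) = 15, gcd(123, 135) = 3, gcd(125, 135) = 5, gcd(126, 135) = 9, gcd(129, 135) = 3, gcd(130, 135) = 5, gcd(132, 135) = 3.
All other a ∈ {1, ..., 134} have gcd(a, 135) = 1 and are units. So the nonzero zero-divisors are exactly the 62 values of a appearing in this scan.

Final answer: nonzero zero-divisors of Z/135Z = {3, 5, 6, 9, 10, 12, 15, 18, 20, 21, 24, 25, 27, 30, 33, 35, 36, 39, 40, 42, 45, 48, 50, 51, 54, 55, 57, 60, 63, 65, 66, 69, 70, 72, 75, 78, 80, 81, 84, 85, 87, 90, 93, 95, 96, 99, 100, 102, 105, 108, 110, 111, 114, 115, 117, 120, 123, 125, 126, 129, 130, 132}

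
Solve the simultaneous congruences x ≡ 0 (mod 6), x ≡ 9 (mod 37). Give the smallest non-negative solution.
The moduli 6, 37 are pairwise coprime, so by the CRT there is a unique solution mod 6·37 = 222.
Solve by successive substitution. Start with x ≡ 0 (mod 6).
  Combine with x ≡ 9 (mod 37): write x = 6·t and require 6·t ≡ 9 (mod 37). Since 6^(−1) ≡ 31 (mod 37), t ≡ 31·9 ≡ 20 (mod 37). So x ≡ 6·20 = 120 (mod 222).
Unique solution in [0, 222): x = 120.

Final answer: x ≡ 120 (mod 222); the representative in [0, 222) is 120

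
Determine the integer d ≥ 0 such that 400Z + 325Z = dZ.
(400, 325) = (25); d = 25

In the PID Z, (a, b) is generated by gcd(a, b). Compute gcd(400, 325) with the extended Euclidean algorithm, tracking rows (r, s, t) with s·400 + t·325 = r:
  row A: (400, 1, 0)   [1·400 + 0·325 = 400]
  row B: (325, 0, 1)   [0·400 + 1·325 = 325]
  400 = 1·325 + 75   → row C = row A − 1·row B = (75, 1, −1)   [check: 1·400 − 1·325 = 75]
  325 = 4·75 + 25   → row D = row B − 4·row C = (25, −4, 5)   [check: −4·400 + 5·325 = 25]
  75 = 3·25 + 0   → remainder 0, stop. gcd = 25 (last nonzero row D).
So gcd(400, 325) = 25, with Bézout identity −4·400 + 5·325 = 25. Containment (⊇): the Bézout identity exhibits 25 as an element of (400, 325), giving (25) ⊆ (400, 325). Containment (⊆): since 25 | 400 and 25 | 325 (400 = 25·16, 325 = 25·13), every Z-linear combination of 400 and 325 is divisible by 25, so (400, 325) ⊆ (25). Therefore (400, 325) = (25), d = 25.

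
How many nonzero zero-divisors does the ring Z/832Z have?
In Z/832Z each nonzero element is either a unit (gcd with 832 is 1) or a zero-divisor (gcd > 1). The number of units is φ(832): factorise 832 = 2^6 · 13, so φ(832) = (2^6 − 2^5) · (13 − 1) = 32 · 12 = 384. The nonzero elements number 832 − 1 = 831. Hence the nonzero zero-divisors number 831 − 384 = 447.

Final answer: Z/832Z has 447 nonzero zero-divisors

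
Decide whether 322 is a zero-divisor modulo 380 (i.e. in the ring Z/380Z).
gcd(322, 380) = 2 > 1, so 322 is not a unit in Z/380Z. In Z/nZ every nonzero non-unit is a zero-divisor: explicitly, take b = 380/gcd = 190 ≠ 0 (mod 380); then 322·190 = 61180 = 161·380, i.e. 322·190 ≡ 0 (mod 380). So 322 is a zero-divisor.

Final answer: YES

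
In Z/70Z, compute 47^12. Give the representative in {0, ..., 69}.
Use repeated squaring. Binary(12) = 1100. Walk through the bits of the exponent 12 left-to-right: at each bit after the leading one, square the running value, then multiply by 47 if the bit is 1 (always reducing mod 70):
  bit 1 = 1 (leading): start with 47.
  bit 2 = 1: square 47^2 = 2209 ≡ 39; bit is 1, so multiply 39·47 = 1833 ≡ 13 (mod 70).
  bit 3 = 0: square 13^2 = 169 ≡ 29 (mod 70).
  bit 4 = 0: square 29^2 = 841 ≡ 1 (mod 70).
Final value: 47^12 ≡ 1 (mod 70).

Final answer: 1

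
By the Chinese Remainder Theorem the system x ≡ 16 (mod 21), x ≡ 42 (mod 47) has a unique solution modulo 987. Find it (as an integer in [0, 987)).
x ≡ 982 (mod 987); the representative in [0, 987) is 982

The moduli 21, 47 are pairwise coprime, so by the CRT there is a unique solution mod 21·47 = 987.
Solve by successive substitution. Start with x ≡ 16 (mod 21).
  Combine with x ≡ 42 (mod 47): write x = 16 + 21·t and require 16 + 21·t ≡ 42 (mod 47), i.e. 21·t ≡ 42 − 16 ≡ 26 (mod 47). Since 21^(−1) ≡ 9 (mod 47), t ≡ 9·26 ≡ 46 (mod 47). So x ≡ 16 + 21·46 = 982 (mod 987).
Unique solution in [0, 987): x = 982.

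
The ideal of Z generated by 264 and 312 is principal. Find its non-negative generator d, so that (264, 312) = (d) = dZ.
In the PID Z, (a, b) is generated by gcd(a, b). Compute gcd(312, 264) with the extended Euclidean algorithm, tracking rows (r, s, t) with s·312 + t·264 = r:
  row A: (312, 1, 0)   [1·312 + 0·264 = 312]
  row B: (264, 0, 1)   [0·312 + 1·264 = 264]
  312 = 1·264 + 48   → row C = row A − 1·row B = (48, 1, −1)   [check: 1·312 − 1·264 = 48]
  264 = 5·48 + 24   → row D = row B − 5·row C = (24, −5, 6)   [check: −5·312 + 6·264 = 24]
  48 = 2·24 + 0   → remainder 0, stop. gcd = 24 (last nonzero row D).
So gcd(264, 312) = 24, with Bézout identity −5·312 + 6·264 = 24. Containment (⊇): the Bézout identity exhibits 24 as an element of (264, 312), giving (24) ⊆ (264, 312). Containment (⊆): since 24 | 264 and 24 | 312 (264 = 24·11, 312 = 24·13), every Z-linear combination of 264 and 312 is divisible by 24, so (264, 312) ⊆ (24). Therefore (264, 312) = (24), d = 24.

Final answer: (264, 312) = (24); d = 24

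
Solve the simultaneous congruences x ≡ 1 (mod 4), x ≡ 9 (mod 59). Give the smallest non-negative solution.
The moduli 4, 59 are pairwise coprime, so by the CRT there is a unique solution mod 4·59 = 236.
Solve by successive substitution. Start with x ≡ 1 (mod 4).
  Combine with x ≡ 9 (mod 59): write x = 1 + 4·t and require 1 + 4·t ≡ 9 (mod 59), i.e. 4·t ≡ 9 − 1 ≡ 8 (mod 59). Since 4^(−1) ≡ 15 (mod 59), t ≡ 15·8 ≡ 2 (mod 59). So x ≡ 1 + 4·2 = 9 (mod 236).
Unique solution in [0, 236): x = 9.

Final answer: x ≡ 9 (mod 236); the representative in [0, 236) is 9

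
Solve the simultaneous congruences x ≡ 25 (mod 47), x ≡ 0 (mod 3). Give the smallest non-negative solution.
The moduli 47, 3 are pairwise coprime, so by the CRT there is a unique solution mod 47·3 = 141.
Solve by successive substitution. Start with x ≡ 25 (mod 47).
  Combine with x ≡ 0 (mod 3): write x = 25 + 47·t and require 25 + 47·t ≡ 0 (mod 3), i.e. 47·t ≡ 0 − 25 ≡ 2 (mod 3). Since 47^(−1) ≡ 2 (mod 3) (47 ≡ 2 (mod 3)), t ≡ 2·2 ≡ 1 (mod 3). So x ≡ 25 + 47·1 = 72 (mod 141).
Unique solution in [0, 141): x = 72.

Final answer: x ≡ 72 (mod 141); the representative in [0, 141) is 72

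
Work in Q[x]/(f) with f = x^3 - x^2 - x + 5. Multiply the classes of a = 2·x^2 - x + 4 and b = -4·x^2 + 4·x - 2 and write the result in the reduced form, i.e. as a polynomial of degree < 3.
a · b ≡ -28·x^2 + 62·x - 28 (mod f(x))

First multiply in Q[x] without reducing: a · b = -8·x^4 + 12·x^3 - 24·x^2 + 18·x - 8. Now divide by f(x) = x^3 - x^2 - x + 5, eliminating the leading term at each step:
  leading term -8·x^4: subtract (-8·x)·f(x) = -8·x^4 + 8·x^3 + 8·x^2 - 40·x, leaving 4·x^3 - 32·x^2 + 58·x - 8
  leading term 4·x^3: subtract (4)·f(x) = 4·x^3 - 4·x^2 - 4·x + 20, leaving -28·x^2 + 62·x - 28
The degree is now < 3, so this is the remainder. Hence a · b ≡ -28·x^2 + 62·x - 28 in Q[x]/(f).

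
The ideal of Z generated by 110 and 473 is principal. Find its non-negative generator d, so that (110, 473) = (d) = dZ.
In the PID Z, (a, b) is generated by gcd(a, b). Compute gcd(473, 110) with the extended Euclidean algorithm, tracking rows (r, s, t) with s·473 + t·110 = r:
  row A: (473, 1, 0)   [1·473 + 0·110 = 473]
  row B: (110, 0, 1)   [0·473 + 1·110 = 110]
  473 = 4·110 + 33   → row C = row A − 4·row B = (33, 1, −4)   [check: 1·473 − 4·110 = 33]
  110 = 3·33 + 11   → row D = row B − 3·row C = (11, −3, 13)   [check: −3·473 + 13·110 = 11]
  33 = 3·11 + 0   → remainder 0, stop. gcd = 11 (last nonzero row D).
So gcd(110, 473) = 11, with Bézout identity −3·473 + 13·110 = 11. Containment (⊇): the Bézout identity exhibits 11 as an element of (110, 473), giving (11) ⊆ (110, 473). Containment (⊆): since 11 | 110 and 11 | 473 (110 = 11·10, 473 = 11·43), every Z-linear combination of 110 and 473 is divisible by 11, so (110, 473) ⊆ (11). Therefore (110, 473) = (11), d = 11.

Final answer: (110, 473) = (11); d = 11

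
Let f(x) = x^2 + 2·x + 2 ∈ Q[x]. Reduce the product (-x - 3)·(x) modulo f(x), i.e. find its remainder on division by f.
a · b ≡ 2 - x (mod f(x))

First multiply in Q[x] without reducing: a · b = -x^2 - 3·x. Now divide by f(x) = x^2 + 2·x + 2, eliminating the leading term at each step:
  leading term -x^2: subtract (-1)·f(x) = -x^2 - 2·x - 2, leaving 2 - x
The degree is now < 2, so this is the remainder. Hence a · b ≡ 2 - x in Q[x]/(f).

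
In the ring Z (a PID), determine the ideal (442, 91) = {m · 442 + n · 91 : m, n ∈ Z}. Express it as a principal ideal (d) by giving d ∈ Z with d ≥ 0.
(442, 91) = (13); d = 13

In the PID Z, (a, b) is generated by gcd(a, b). Compute gcd(442, 91) with the extended Euclidean algorithm, tracking rows (r, s, t) with s·442 + t·91 = r:
  row A: (442, 1, 0)   [1·442 + 0·91 = 442]
  row B: (91, 0, 1)   [0·442 + 1·91 = 91]
  442 = 4·91 + 78   → row C = row A − 4·row B = (78, 1, −4)   [check: 1·442 − 4·91 = 78]
  91 = 1·78 + 13   → row D = row B − 1·row C = (13, −1, 5)   [check: −1·442 + 5·91 = 13]
  78 = 6·13 + 0   → remainder 0, stop. gcd = 13 (last nonzero row D).
So gcd(442, 91) = 13, with Bézout identity −1·442 + 5·91 = 13. Containment (⊇): the Bézout identity exhibits 13 as an element of (442, 91), giving (13) ⊆ (442, 91). Containment (⊆): since 13 | 442 and 13 | 91 (442 = 13·34, 91 = 13·7), every Z-linear combination of 442 and 91 is divisible by 13, so (442, 91) ⊆ (13). Therefore (442, 91) = (13), d = 13.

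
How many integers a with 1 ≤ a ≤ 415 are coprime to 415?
328

The number of a ∈ {1, ..., 415} with gcd(a, 415) = 1 is by definition Euler's totient φ(415). φ is multiplicative, with φ(p^e) = p^e − p^(e−1). Factorise 415 = 5 · 83. Then
  φ(415) = (5 − 1) · (83 − 1) = 4 · 82 = 328.
So there are 328 such integers.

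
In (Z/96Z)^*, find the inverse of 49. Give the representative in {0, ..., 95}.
Apply the extended Euclidean algorithm to (96, 49), tracking rows (r, s, t) with s·96 + t·49 = r. Each division r_prev = q·r_cur + r_new produces the new row as (previous row) − q·(current row):
  row A: (96, 1, 0)   [1·96 + 0·49 = 96]
  row B: (49, 0, 1)   [0·96 + 1·49 = 49]
  96 = 1·49 + 47   → row C = row A − 1·row B = (47, 1, −1)   [check: 1·96 − 1·49 = 47]
  49 = 1·47 + 2   → row D = row B − 1·row C = (2, −1, 2)   [check: −1·96 + 2·49 = 2]
  47 = 23·2 + 1   → row E = row C − 23·row D = (1, 24, −47)   [check: 24·96 − 47·49 = 1]
  2 = 2·1 + 0   → remainder 0, stop. gcd = 1 (last nonzero row E).
The gcd is 1, so 49 is invertible mod 96. The last nonzero row gives 24·96 − 47·49 = 1, so t = −47. So 49^(−1) ≡ −47 ≡ 49 (mod 96). Verify: 49 · 49 = 2401 ≡ 1 (mod 96). ✓

Final answer: 49^(−1) ≡ 49 (mod 96)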